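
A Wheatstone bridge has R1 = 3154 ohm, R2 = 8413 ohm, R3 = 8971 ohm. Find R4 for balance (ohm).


At balance: R1*R4 = R2*R3, so R4 = R2*R3/R1.
R4 = 8413 * 8971 / 3154
R4 = 75473023 / 3154
R4 = 23929.3 ohm

23929.3 ohm


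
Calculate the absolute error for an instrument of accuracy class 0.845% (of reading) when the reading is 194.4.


Absolute error = (accuracy% / 100) * reading.
Error = (0.845 / 100) * 194.4
Error = 0.00845 * 194.4
Error = 1.6427

1.6427


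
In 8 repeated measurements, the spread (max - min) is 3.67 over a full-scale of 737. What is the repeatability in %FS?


Repeatability = (spread / full scale) * 100%.
R = (3.67 / 737) * 100
R = 0.498 %FS

0.498 %FS


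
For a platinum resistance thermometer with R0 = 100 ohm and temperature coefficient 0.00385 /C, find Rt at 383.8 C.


The RTD equation: Rt = R0 * (1 + alpha * T).
Rt = 100 * (1 + 0.00385 * 383.8)
Rt = 100 * (1 + 1.47763)
Rt = 100 * 2.47763
Rt = 247.763 ohm

247.763 ohm


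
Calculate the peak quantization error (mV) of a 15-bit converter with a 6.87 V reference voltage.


The maximum quantization error is +/- LSB/2.
LSB = Vref / 2^n = 6.87 / 32768 = 0.00020966 V
Max error = LSB / 2 = 0.00020966 / 2 = 0.00010483 V
Max error = 0.1048 mV

0.1048 mV


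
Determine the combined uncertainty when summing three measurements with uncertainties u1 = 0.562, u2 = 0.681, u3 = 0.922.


For a sum of independent quantities, uc = sqrt(u1^2 + u2^2 + u3^2).
uc = sqrt(0.562^2 + 0.681^2 + 0.922^2)
uc = sqrt(0.315844 + 0.463761 + 0.850084)
uc = 1.2766

1.2766


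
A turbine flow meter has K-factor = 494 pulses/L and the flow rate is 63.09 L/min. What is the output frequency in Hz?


Frequency = K * Q / 60 (converting L/min to L/s).
f = 494 * 63.09 / 60
f = 31166.46 / 60
f = 519.44 Hz

519.44 Hz


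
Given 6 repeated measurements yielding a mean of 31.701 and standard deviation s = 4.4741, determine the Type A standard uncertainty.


The standard uncertainty for Type A evaluation is u = s / sqrt(n).
u = 4.4741 / sqrt(6)
u = 4.4741 / 2.4495
u = 1.8265

1.8265


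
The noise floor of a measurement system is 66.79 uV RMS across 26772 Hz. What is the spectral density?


Noise spectral density = Vrms / sqrt(BW).
NSD = 66.79 / sqrt(26772)
NSD = 66.79 / 163.6215
NSD = 0.4082 uV/sqrt(Hz)

0.4082 uV/sqrt(Hz)


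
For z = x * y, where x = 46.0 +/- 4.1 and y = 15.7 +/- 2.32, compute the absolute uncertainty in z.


For a product z = x*y, the relative uncertainty is:
uz/z = sqrt((ux/x)^2 + (uy/y)^2)
Relative uncertainties: ux/x = 4.1/46.0 = 0.08913
uy/y = 2.32/15.7 = 0.147771
z = 46.0 * 15.7 = 722.2
uz = 722.2 * sqrt(0.08913^2 + 0.147771^2) = 124.63

124.63


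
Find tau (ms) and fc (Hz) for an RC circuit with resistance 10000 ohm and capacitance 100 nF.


Time constant: tau = R * C.
tau = 10000 * 1.00e-07 = 0.001 s
tau = 1.0 ms
Cutoff frequency: fc = 1 / (2*pi*R*C).
fc = 1 / (2*pi*0.001) = 159.15 Hz

tau = 1.0 ms, fc = 159.15 Hz


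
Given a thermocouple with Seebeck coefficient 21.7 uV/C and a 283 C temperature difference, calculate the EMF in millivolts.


The thermocouple output V = sensitivity * dT.
V = 21.7 uV/C * 283 C
V = 6141.1 uV
V = 6.141 mV

6.141 mV


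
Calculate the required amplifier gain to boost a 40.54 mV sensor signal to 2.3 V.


Gain = Vout / Vin (converting to same units).
G = 2.3 V / 40.54 mV
G = 2300.0 mV / 40.54 mV
G = 56.73

56.73


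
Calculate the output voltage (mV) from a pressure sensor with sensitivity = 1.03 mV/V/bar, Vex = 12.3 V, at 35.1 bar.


Output = sensitivity * Vex * P.
Vout = 1.03 * 12.3 * 35.1
Vout = 12.669 * 35.1
Vout = 444.68 mV

444.68 mV


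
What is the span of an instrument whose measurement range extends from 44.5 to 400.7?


Span = upper range - lower range.
Span = 400.7 - (44.5)
Span = 356.2

356.2


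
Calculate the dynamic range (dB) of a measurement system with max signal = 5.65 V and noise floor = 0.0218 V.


Dynamic range = 20 * log10(Vmax / Vnoise).
DR = 20 * log10(5.65 / 0.0218)
DR = 20 * log10(259.17)
DR = 48.27 dB

48.27 dB


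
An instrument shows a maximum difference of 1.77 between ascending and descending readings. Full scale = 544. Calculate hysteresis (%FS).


Hysteresis = (max difference / full scale) * 100%.
H = (1.77 / 544) * 100
H = 0.325 %FS

0.325 %FS


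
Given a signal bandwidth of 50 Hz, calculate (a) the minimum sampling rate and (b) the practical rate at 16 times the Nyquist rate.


By Nyquist theorem, fs_min = 2 * fmax.
fs_min = 2 * 50 = 100 Hz
Practical rate = 16 * fs_min = 16 * 100 = 1600 Hz

fs_min = 100 Hz, fs_practical = 1600 Hz


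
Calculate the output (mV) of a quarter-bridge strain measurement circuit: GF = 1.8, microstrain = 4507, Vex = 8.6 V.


Quarter bridge output: Vout = (GF * epsilon * Vex) / 4.
Vout = (1.8 * 4507e-6 * 8.6) / 4
Vout = 0.06976836 / 4 V
Vout = 0.01744209 V = 17.4421 mV

17.4421 mV


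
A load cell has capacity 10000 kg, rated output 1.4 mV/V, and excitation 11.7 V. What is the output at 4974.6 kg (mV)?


Vout = rated_output * Vex * (load / capacity).
Vout = 1.4 * 11.7 * (4974.6 / 10000)
Vout = 1.4 * 11.7 * 0.49746
Vout = 8.148 mV

8.148 mV


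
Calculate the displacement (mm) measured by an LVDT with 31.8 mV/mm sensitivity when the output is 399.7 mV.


Displacement = Vout / sensitivity.
d = 399.7 / 31.8
d = 12.569 mm

12.569 mm


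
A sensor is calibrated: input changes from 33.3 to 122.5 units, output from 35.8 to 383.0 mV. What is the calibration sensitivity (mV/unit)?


Sensitivity = (y2 - y1) / (x2 - x1).
S = (383.0 - 35.8) / (122.5 - 33.3)
S = 347.2 / 89.2
S = 3.8924 mV/unit

3.8924 mV/unit


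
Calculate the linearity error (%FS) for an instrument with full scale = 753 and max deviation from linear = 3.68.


Linearity error = (max deviation / full scale) * 100%.
Linearity = (3.68 / 753) * 100
Linearity = 0.489 %FS

0.489 %FS


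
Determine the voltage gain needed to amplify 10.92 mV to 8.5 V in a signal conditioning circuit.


Gain = Vout / Vin (converting to same units).
G = 8.5 V / 10.92 mV
G = 8500.0 mV / 10.92 mV
G = 778.39

778.39


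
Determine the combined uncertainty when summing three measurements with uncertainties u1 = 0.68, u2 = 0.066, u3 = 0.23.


For a sum of independent quantities, uc = sqrt(u1^2 + u2^2 + u3^2).
uc = sqrt(0.68^2 + 0.066^2 + 0.23^2)
uc = sqrt(0.4624 + 0.004356 + 0.0529)
uc = 0.7209

0.7209


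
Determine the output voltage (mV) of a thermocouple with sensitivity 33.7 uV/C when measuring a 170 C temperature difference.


The thermocouple output V = sensitivity * dT.
V = 33.7 uV/C * 170 C
V = 5729.0 uV
V = 5.729 mV

5.729 mV


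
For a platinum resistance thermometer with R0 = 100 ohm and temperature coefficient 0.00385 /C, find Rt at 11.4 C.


The RTD equation: Rt = R0 * (1 + alpha * T).
Rt = 100 * (1 + 0.00385 * 11.4)
Rt = 100 * (1 + 0.04389)
Rt = 100 * 1.04389
Rt = 104.389 ohm

104.389 ohm


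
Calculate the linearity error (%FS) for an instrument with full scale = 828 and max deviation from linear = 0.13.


Linearity error = (max deviation / full scale) * 100%.
Linearity = (0.13 / 828) * 100
Linearity = 0.016 %FS

0.016 %FS


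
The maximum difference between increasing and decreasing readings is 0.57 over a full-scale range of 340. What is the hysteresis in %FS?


Hysteresis = (max difference / full scale) * 100%.
H = (0.57 / 340) * 100
H = 0.168 %FS

0.168 %FS


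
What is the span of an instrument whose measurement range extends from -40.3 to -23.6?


Span = upper range - lower range.
Span = -23.6 - (-40.3)
Span = 16.7

16.7


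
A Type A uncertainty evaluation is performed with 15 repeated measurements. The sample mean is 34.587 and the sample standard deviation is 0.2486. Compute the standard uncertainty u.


The standard uncertainty for Type A evaluation is u = s / sqrt(n).
u = 0.2486 / sqrt(15)
u = 0.2486 / 3.873
u = 0.0642

0.0642


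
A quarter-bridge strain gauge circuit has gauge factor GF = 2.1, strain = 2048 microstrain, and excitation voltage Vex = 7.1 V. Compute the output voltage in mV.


Quarter bridge output: Vout = (GF * epsilon * Vex) / 4.
Vout = (2.1 * 2048e-6 * 7.1) / 4
Vout = 0.03053568 / 4 V
Vout = 0.00763392 V = 7.6339 mV

7.6339 mV


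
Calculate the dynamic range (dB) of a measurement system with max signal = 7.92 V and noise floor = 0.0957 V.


Dynamic range = 20 * log10(Vmax / Vnoise).
DR = 20 * log10(7.92 / 0.0957)
DR = 20 * log10(82.76)
DR = 38.36 dB

38.36 dB


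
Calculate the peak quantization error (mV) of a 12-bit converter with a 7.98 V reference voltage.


The maximum quantization error is +/- LSB/2.
LSB = Vref / 2^n = 7.98 / 4096 = 0.00194824 V
Max error = LSB / 2 = 0.00194824 / 2 = 0.00097412 V
Max error = 0.9741 mV

0.9741 mV


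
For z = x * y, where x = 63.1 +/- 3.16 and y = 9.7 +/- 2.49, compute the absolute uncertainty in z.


For a product z = x*y, the relative uncertainty is:
uz/z = sqrt((ux/x)^2 + (uy/y)^2)
Relative uncertainties: ux/x = 3.16/63.1 = 0.050079
uy/y = 2.49/9.7 = 0.256701
z = 63.1 * 9.7 = 612.1
uz = 612.1 * sqrt(0.050079^2 + 0.256701^2) = 160.081

160.081


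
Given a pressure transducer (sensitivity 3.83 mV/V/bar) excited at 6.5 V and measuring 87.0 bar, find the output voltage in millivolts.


Output = sensitivity * Vex * P.
Vout = 3.83 * 6.5 * 87.0
Vout = 24.895 * 87.0
Vout = 2165.86 mV

2165.86 mV


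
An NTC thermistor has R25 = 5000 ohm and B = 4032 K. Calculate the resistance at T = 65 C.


NTC thermistor equation: Rt = R25 * exp(B * (1/T - 1/T25)).
T in Kelvin: 338.15 K, T25 = 298.15 K
1/T - 1/T25 = 1/338.15 - 1/298.15 = -0.00039675
B * (1/T - 1/T25) = 4032 * -0.00039675 = -1.5997
Rt = 5000 * exp(-1.5997) = 1009.8 ohm

1009.8 ohm


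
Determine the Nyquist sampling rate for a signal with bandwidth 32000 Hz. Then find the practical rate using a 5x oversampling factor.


By Nyquist theorem, fs_min = 2 * fmax.
fs_min = 2 * 32000 = 64000 Hz
Practical rate = 5 * fs_min = 5 * 64000 = 320000 Hz

fs_min = 64000 Hz, fs_practical = 320000 Hz


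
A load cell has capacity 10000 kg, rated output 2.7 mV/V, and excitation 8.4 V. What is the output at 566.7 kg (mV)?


Vout = rated_output * Vex * (load / capacity).
Vout = 2.7 * 8.4 * (566.7 / 10000)
Vout = 2.7 * 8.4 * 0.05667
Vout = 1.285 mV

1.285 mV


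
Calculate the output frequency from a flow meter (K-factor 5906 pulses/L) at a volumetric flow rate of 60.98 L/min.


Frequency = K * Q / 60 (converting L/min to L/s).
f = 5906 * 60.98 / 60
f = 360147.88 / 60
f = 6002.46 Hz

6002.46 Hz


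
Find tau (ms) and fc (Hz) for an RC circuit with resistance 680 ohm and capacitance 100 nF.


Time constant: tau = R * C.
tau = 680 * 1.00e-07 = 6.8e-05 s
tau = 0.068 ms
Cutoff frequency: fc = 1 / (2*pi*R*C).
fc = 1 / (2*pi*6.8e-05) = 2340.51 Hz

tau = 0.068 ms, fc = 2340.51 Hz


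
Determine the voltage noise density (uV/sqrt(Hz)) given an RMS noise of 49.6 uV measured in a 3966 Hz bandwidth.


Noise spectral density = Vrms / sqrt(BW).
NSD = 49.6 / sqrt(3966)
NSD = 49.6 / 62.9762
NSD = 0.7876 uV/sqrt(Hz)

0.7876 uV/sqrt(Hz)


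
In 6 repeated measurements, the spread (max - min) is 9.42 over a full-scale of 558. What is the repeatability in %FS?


Repeatability = (spread / full scale) * 100%.
R = (9.42 / 558) * 100
R = 1.688 %FS

1.688 %FS


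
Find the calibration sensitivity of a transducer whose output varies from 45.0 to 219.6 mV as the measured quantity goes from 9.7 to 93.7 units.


Sensitivity = (y2 - y1) / (x2 - x1).
S = (219.6 - 45.0) / (93.7 - 9.7)
S = 174.6 / 84.0
S = 2.0786 mV/unit

2.0786 mV/unit


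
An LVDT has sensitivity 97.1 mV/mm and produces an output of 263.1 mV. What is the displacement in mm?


Displacement = Vout / sensitivity.
d = 263.1 / 97.1
d = 2.71 mm

2.71 mm


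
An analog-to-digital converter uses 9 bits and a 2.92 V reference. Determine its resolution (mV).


The resolution (LSB) of an ADC is Vref / 2^n.
LSB = 2.92 / 2^9
LSB = 2.92 / 512
LSB = 0.00570312 V = 5.703125 mV

5.703125 mV


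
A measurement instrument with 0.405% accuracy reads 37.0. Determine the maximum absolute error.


Absolute error = (accuracy% / 100) * reading.
Error = (0.405 / 100) * 37.0
Error = 0.00405 * 37.0
Error = 0.1499

0.1499


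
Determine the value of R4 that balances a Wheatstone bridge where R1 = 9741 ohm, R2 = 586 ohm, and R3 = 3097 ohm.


At balance: R1*R4 = R2*R3, so R4 = R2*R3/R1.
R4 = 586 * 3097 / 9741
R4 = 1814842 / 9741
R4 = 186.31 ohm

186.31 ohm


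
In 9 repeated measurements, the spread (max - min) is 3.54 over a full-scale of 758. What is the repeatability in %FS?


Repeatability = (spread / full scale) * 100%.
R = (3.54 / 758) * 100
R = 0.467 %FS

0.467 %FS


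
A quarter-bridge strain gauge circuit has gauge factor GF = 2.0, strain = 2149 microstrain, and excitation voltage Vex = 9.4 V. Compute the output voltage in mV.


Quarter bridge output: Vout = (GF * epsilon * Vex) / 4.
Vout = (2.0 * 2149e-6 * 9.4) / 4
Vout = 0.0404012 / 4 V
Vout = 0.0101003 V = 10.1003 mV

10.1003 mV


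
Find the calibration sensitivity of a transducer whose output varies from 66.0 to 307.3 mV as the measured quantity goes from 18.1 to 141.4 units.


Sensitivity = (y2 - y1) / (x2 - x1).
S = (307.3 - 66.0) / (141.4 - 18.1)
S = 241.3 / 123.3
S = 1.957 mV/unit

1.957 mV/unit


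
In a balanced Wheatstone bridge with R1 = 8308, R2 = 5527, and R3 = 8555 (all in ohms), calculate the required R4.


At balance: R1*R4 = R2*R3, so R4 = R2*R3/R1.
R4 = 5527 * 8555 / 8308
R4 = 47283485 / 8308
R4 = 5691.32 ohm

5691.32 ohm


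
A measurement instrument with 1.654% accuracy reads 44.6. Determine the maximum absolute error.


Absolute error = (accuracy% / 100) * reading.
Error = (1.654 / 100) * 44.6
Error = 0.01654 * 44.6
Error = 0.7377

0.7377


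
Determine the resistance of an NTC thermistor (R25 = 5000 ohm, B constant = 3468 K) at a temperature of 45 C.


NTC thermistor equation: Rt = R25 * exp(B * (1/T - 1/T25)).
T in Kelvin: 318.15 K, T25 = 298.15 K
1/T - 1/T25 = 1/318.15 - 1/298.15 = -0.00021084
B * (1/T - 1/T25) = 3468 * -0.00021084 = -0.7312
Rt = 5000 * exp(-0.7312) = 2406.6 ohm

2406.6 ohm


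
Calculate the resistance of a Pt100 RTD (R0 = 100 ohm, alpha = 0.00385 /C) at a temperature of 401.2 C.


The RTD equation: Rt = R0 * (1 + alpha * T).
Rt = 100 * (1 + 0.00385 * 401.2)
Rt = 100 * (1 + 1.54462)
Rt = 100 * 2.54462
Rt = 254.462 ohm

254.462 ohm


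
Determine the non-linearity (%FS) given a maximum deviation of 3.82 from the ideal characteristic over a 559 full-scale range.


Linearity error = (max deviation / full scale) * 100%.
Linearity = (3.82 / 559) * 100
Linearity = 0.683 %FS

0.683 %FS


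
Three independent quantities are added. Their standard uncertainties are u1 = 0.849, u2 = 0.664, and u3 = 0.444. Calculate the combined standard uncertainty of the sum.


For a sum of independent quantities, uc = sqrt(u1^2 + u2^2 + u3^2).
uc = sqrt(0.849^2 + 0.664^2 + 0.444^2)
uc = sqrt(0.720801 + 0.440896 + 0.197136)
uc = 1.1657

1.1657


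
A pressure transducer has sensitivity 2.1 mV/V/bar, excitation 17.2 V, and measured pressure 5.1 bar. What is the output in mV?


Output = sensitivity * Vex * P.
Vout = 2.1 * 17.2 * 5.1
Vout = 36.12 * 5.1
Vout = 184.21 mV

184.21 mV


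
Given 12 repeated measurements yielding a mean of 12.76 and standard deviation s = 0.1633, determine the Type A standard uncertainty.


The standard uncertainty for Type A evaluation is u = s / sqrt(n).
u = 0.1633 / sqrt(12)
u = 0.1633 / 3.4641
u = 0.0471

0.0471


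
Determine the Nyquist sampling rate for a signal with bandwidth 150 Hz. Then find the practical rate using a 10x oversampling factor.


By Nyquist theorem, fs_min = 2 * fmax.
fs_min = 2 * 150 = 300 Hz
Practical rate = 10 * fs_min = 10 * 300 = 3000 Hz

fs_min = 300 Hz, fs_practical = 3000 Hz


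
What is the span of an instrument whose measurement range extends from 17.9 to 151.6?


Span = upper range - lower range.
Span = 151.6 - (17.9)
Span = 133.7

133.7


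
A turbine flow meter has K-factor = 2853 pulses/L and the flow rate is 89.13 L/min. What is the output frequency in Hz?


Frequency = K * Q / 60 (converting L/min to L/s).
f = 2853 * 89.13 / 60
f = 254287.89 / 60
f = 4238.13 Hz

4238.13 Hz


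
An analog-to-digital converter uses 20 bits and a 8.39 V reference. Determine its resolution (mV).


The resolution (LSB) of an ADC is Vref / 2^n.
LSB = 8.39 / 2^20
LSB = 8.39 / 1048576
LSB = 8e-06 V = 0.00800133 mV

0.00800133 mV


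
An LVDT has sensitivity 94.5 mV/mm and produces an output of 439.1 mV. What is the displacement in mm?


Displacement = Vout / sensitivity.
d = 439.1 / 94.5
d = 4.647 mm

4.647 mm


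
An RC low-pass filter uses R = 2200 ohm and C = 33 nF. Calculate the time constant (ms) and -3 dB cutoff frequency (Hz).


Time constant: tau = R * C.
tau = 2200 * 3.30e-08 = 7.26e-05 s
tau = 0.0726 ms
Cutoff frequency: fc = 1 / (2*pi*R*C).
fc = 1 / (2*pi*7.26e-05) = 2192.22 Hz

tau = 0.0726 ms, fc = 2192.22 Hz


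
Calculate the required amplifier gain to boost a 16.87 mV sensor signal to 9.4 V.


Gain = Vout / Vin (converting to same units).
G = 9.4 V / 16.87 mV
G = 9400.0 mV / 16.87 mV
G = 557.2

557.2


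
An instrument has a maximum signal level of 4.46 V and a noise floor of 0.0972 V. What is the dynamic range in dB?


Dynamic range = 20 * log10(Vmax / Vnoise).
DR = 20 * log10(4.46 / 0.0972)
DR = 20 * log10(45.88)
DR = 33.23 dB

33.23 dB


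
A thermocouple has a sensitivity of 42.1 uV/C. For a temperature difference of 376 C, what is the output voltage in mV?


The thermocouple output V = sensitivity * dT.
V = 42.1 uV/C * 376 C
V = 15829.6 uV
V = 15.83 mV

15.83 mV


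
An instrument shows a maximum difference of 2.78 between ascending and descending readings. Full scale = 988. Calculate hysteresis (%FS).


Hysteresis = (max difference / full scale) * 100%.
H = (2.78 / 988) * 100
H = 0.281 %FS

0.281 %FS


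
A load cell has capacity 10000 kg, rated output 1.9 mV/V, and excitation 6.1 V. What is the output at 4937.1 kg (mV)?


Vout = rated_output * Vex * (load / capacity).
Vout = 1.9 * 6.1 * (4937.1 / 10000)
Vout = 1.9 * 6.1 * 0.49371
Vout = 5.722 mV

5.722 mV


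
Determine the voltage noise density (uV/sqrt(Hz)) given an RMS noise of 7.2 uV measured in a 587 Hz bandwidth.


Noise spectral density = Vrms / sqrt(BW).
NSD = 7.2 / sqrt(587)
NSD = 7.2 / 24.2281
NSD = 0.2972 uV/sqrt(Hz)

0.2972 uV/sqrt(Hz)


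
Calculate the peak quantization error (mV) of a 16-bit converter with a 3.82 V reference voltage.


The maximum quantization error is +/- LSB/2.
LSB = Vref / 2^n = 3.82 / 65536 = 5.829e-05 V
Max error = LSB / 2 = 5.829e-05 / 2 = 2.914e-05 V
Max error = 0.0291 mV

0.0291 mV


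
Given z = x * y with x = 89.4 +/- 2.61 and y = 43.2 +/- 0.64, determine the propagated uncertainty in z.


For a product z = x*y, the relative uncertainty is:
uz/z = sqrt((ux/x)^2 + (uy/y)^2)
Relative uncertainties: ux/x = 2.61/89.4 = 0.029195
uy/y = 0.64/43.2 = 0.014815
z = 89.4 * 43.2 = 3862.1
uz = 3862.1 * sqrt(0.029195^2 + 0.014815^2) = 126.438

126.438


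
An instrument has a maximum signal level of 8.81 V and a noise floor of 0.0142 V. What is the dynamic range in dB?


Dynamic range = 20 * log10(Vmax / Vnoise).
DR = 20 * log10(8.81 / 0.0142)
DR = 20 * log10(620.42)
DR = 55.85 dB

55.85 dB


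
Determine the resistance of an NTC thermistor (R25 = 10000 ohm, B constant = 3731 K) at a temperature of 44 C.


NTC thermistor equation: Rt = R25 * exp(B * (1/T - 1/T25)).
T in Kelvin: 317.15 K, T25 = 298.15 K
1/T - 1/T25 = 1/317.15 - 1/298.15 = -0.00020093
B * (1/T - 1/T25) = 3731 * -0.00020093 = -0.7497
Rt = 10000 * exp(-0.7497) = 4725.1 ohm

4725.1 ohm


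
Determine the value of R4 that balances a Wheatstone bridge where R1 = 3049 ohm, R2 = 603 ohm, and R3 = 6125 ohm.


At balance: R1*R4 = R2*R3, so R4 = R2*R3/R1.
R4 = 603 * 6125 / 3049
R4 = 3693375 / 3049
R4 = 1211.34 ohm

1211.34 ohm


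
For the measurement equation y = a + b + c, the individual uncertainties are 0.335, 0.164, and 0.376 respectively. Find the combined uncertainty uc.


For a sum of independent quantities, uc = sqrt(u1^2 + u2^2 + u3^2).
uc = sqrt(0.335^2 + 0.164^2 + 0.376^2)
uc = sqrt(0.112225 + 0.026896 + 0.141376)
uc = 0.5296

0.5296


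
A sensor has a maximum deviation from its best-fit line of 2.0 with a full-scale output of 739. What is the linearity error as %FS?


Linearity error = (max deviation / full scale) * 100%.
Linearity = (2.0 / 739) * 100
Linearity = 0.271 %FS

0.271 %FS


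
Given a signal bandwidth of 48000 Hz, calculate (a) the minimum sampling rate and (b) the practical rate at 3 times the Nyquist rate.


By Nyquist theorem, fs_min = 2 * fmax.
fs_min = 2 * 48000 = 96000 Hz
Practical rate = 3 * fs_min = 3 * 96000 = 288000 Hz

fs_min = 96000 Hz, fs_practical = 288000 Hz


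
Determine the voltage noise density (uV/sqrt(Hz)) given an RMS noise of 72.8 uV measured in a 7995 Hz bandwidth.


Noise spectral density = Vrms / sqrt(BW).
NSD = 72.8 / sqrt(7995)
NSD = 72.8 / 89.4148
NSD = 0.8142 uV/sqrt(Hz)

0.8142 uV/sqrt(Hz)


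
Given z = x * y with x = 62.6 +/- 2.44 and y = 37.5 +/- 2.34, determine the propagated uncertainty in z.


For a product z = x*y, the relative uncertainty is:
uz/z = sqrt((ux/x)^2 + (uy/y)^2)
Relative uncertainties: ux/x = 2.44/62.6 = 0.038978
uy/y = 2.34/37.5 = 0.0624
z = 62.6 * 37.5 = 2347.5
uz = 2347.5 * sqrt(0.038978^2 + 0.0624^2) = 172.713

172.713


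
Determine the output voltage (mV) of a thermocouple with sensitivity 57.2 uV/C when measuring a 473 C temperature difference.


The thermocouple output V = sensitivity * dT.
V = 57.2 uV/C * 473 C
V = 27055.6 uV
V = 27.056 mV

27.056 mV


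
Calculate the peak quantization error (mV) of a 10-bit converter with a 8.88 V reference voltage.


The maximum quantization error is +/- LSB/2.
LSB = Vref / 2^n = 8.88 / 1024 = 0.00867188 V
Max error = LSB / 2 = 0.00867188 / 2 = 0.00433594 V
Max error = 4.3359 mV

4.3359 mV


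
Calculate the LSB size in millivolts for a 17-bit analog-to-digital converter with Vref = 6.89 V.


The resolution (LSB) of an ADC is Vref / 2^n.
LSB = 6.89 / 2^17
LSB = 6.89 / 131072
LSB = 5.257e-05 V = 0.05256653 mV

0.05256653 mV


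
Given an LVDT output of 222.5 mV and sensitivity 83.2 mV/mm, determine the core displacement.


Displacement = Vout / sensitivity.
d = 222.5 / 83.2
d = 2.674 mm

2.674 mm


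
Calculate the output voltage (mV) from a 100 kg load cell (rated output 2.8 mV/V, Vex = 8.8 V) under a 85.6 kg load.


Vout = rated_output * Vex * (load / capacity).
Vout = 2.8 * 8.8 * (85.6 / 100)
Vout = 2.8 * 8.8 * 0.856
Vout = 21.092 mV

21.092 mV


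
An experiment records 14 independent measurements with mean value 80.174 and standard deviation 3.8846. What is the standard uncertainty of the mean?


The standard uncertainty for Type A evaluation is u = s / sqrt(n).
u = 3.8846 / sqrt(14)
u = 3.8846 / 3.7417
u = 1.0382

1.0382


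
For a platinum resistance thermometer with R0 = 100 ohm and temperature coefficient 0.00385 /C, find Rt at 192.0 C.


The RTD equation: Rt = R0 * (1 + alpha * T).
Rt = 100 * (1 + 0.00385 * 192.0)
Rt = 100 * (1 + 0.7392)
Rt = 100 * 1.7392
Rt = 173.92 ohm

173.92 ohm


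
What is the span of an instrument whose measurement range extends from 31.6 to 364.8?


Span = upper range - lower range.
Span = 364.8 - (31.6)
Span = 333.2

333.2


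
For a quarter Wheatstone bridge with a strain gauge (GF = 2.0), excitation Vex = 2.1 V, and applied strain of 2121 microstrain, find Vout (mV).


Quarter bridge output: Vout = (GF * epsilon * Vex) / 4.
Vout = (2.0 * 2121e-6 * 2.1) / 4
Vout = 0.0089082 / 4 V
Vout = 0.00222705 V = 2.227 mV

2.227 mV


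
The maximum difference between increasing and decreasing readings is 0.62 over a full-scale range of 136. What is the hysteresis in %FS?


Hysteresis = (max difference / full scale) * 100%.
H = (0.62 / 136) * 100
H = 0.456 %FS

0.456 %FS


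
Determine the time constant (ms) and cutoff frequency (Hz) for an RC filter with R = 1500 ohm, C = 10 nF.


Time constant: tau = R * C.
tau = 1500 * 1.00e-08 = 1.5e-05 s
tau = 0.015 ms
Cutoff frequency: fc = 1 / (2*pi*R*C).
fc = 1 / (2*pi*1.5e-05) = 10610.33 Hz

tau = 0.015 ms, fc = 10610.33 Hz


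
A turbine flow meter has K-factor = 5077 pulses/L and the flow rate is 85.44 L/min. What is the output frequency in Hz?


Frequency = K * Q / 60 (converting L/min to L/s).
f = 5077 * 85.44 / 60
f = 433778.88 / 60
f = 7229.65 Hz

7229.65 Hz


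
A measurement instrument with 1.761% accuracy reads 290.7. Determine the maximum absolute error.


Absolute error = (accuracy% / 100) * reading.
Error = (1.761 / 100) * 290.7
Error = 0.01761 * 290.7
Error = 5.1192

5.1192


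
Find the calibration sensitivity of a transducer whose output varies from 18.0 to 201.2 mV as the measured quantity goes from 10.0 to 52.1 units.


Sensitivity = (y2 - y1) / (x2 - x1).
S = (201.2 - 18.0) / (52.1 - 10.0)
S = 183.2 / 42.1
S = 4.3515 mV/unit

4.3515 mV/unit


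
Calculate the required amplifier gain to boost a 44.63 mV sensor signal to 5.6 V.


Gain = Vout / Vin (converting to same units).
G = 5.6 V / 44.63 mV
G = 5600.0 mV / 44.63 mV
G = 125.48

125.48


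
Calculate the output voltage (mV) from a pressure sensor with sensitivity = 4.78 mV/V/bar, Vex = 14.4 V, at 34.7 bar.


Output = sensitivity * Vex * P.
Vout = 4.78 * 14.4 * 34.7
Vout = 68.832 * 34.7
Vout = 2388.47 mV

2388.47 mV


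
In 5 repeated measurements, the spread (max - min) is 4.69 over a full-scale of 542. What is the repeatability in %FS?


Repeatability = (spread / full scale) * 100%.
R = (4.69 / 542) * 100
R = 0.865 %FS

0.865 %FS


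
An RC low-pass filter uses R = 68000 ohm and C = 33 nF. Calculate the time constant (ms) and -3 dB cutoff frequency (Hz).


Time constant: tau = R * C.
tau = 68000 * 3.30e-08 = 0.002244 s
tau = 2.244 ms
Cutoff frequency: fc = 1 / (2*pi*R*C).
fc = 1 / (2*pi*0.002244) = 70.92 Hz

tau = 2.244 ms, fc = 70.92 Hz


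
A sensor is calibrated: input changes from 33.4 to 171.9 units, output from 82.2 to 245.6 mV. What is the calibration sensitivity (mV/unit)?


Sensitivity = (y2 - y1) / (x2 - x1).
S = (245.6 - 82.2) / (171.9 - 33.4)
S = 163.4 / 138.5
S = 1.1798 mV/unit

1.1798 mV/unit


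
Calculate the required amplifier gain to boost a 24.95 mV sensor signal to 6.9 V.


Gain = Vout / Vin (converting to same units).
G = 6.9 V / 24.95 mV
G = 6900.0 mV / 24.95 mV
G = 276.55

276.55


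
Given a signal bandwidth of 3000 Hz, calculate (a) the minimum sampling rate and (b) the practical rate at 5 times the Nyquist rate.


By Nyquist theorem, fs_min = 2 * fmax.
fs_min = 2 * 3000 = 6000 Hz
Practical rate = 5 * fs_min = 5 * 6000 = 30000 Hz

fs_min = 6000 Hz, fs_practical = 30000 Hz


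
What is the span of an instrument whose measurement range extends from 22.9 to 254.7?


Span = upper range - lower range.
Span = 254.7 - (22.9)
Span = 231.8

231.8


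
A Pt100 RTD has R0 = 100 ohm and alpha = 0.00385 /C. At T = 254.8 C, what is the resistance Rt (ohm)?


The RTD equation: Rt = R0 * (1 + alpha * T).
Rt = 100 * (1 + 0.00385 * 254.8)
Rt = 100 * (1 + 0.98098)
Rt = 100 * 1.98098
Rt = 198.098 ohm

198.098 ohm


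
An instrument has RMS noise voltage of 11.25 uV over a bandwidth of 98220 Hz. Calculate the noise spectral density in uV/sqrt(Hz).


Noise spectral density = Vrms / sqrt(BW).
NSD = 11.25 / sqrt(98220)
NSD = 11.25 / 313.4007
NSD = 0.0359 uV/sqrt(Hz)

0.0359 uV/sqrt(Hz)


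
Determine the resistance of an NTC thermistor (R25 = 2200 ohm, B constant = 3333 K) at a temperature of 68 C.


NTC thermistor equation: Rt = R25 * exp(B * (1/T - 1/T25)).
T in Kelvin: 341.15 K, T25 = 298.15 K
1/T - 1/T25 = 1/341.15 - 1/298.15 = -0.00042275
B * (1/T - 1/T25) = 3333 * -0.00042275 = -1.409
Rt = 2200 * exp(-1.409) = 537.6 ohm

537.6 ohm


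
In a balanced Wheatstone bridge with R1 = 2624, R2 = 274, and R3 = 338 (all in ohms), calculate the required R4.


At balance: R1*R4 = R2*R3, so R4 = R2*R3/R1.
R4 = 274 * 338 / 2624
R4 = 92612 / 2624
R4 = 35.29 ohm

35.29 ohm


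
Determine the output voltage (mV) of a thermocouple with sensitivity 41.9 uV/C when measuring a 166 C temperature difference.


The thermocouple output V = sensitivity * dT.
V = 41.9 uV/C * 166 C
V = 6955.4 uV
V = 6.955 mV

6.955 mV


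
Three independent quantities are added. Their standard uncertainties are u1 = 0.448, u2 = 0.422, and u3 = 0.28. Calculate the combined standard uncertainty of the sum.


For a sum of independent quantities, uc = sqrt(u1^2 + u2^2 + u3^2).
uc = sqrt(0.448^2 + 0.422^2 + 0.28^2)
uc = sqrt(0.200704 + 0.178084 + 0.0784)
uc = 0.6762

0.6762


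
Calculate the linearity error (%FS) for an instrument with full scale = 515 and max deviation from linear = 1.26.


Linearity error = (max deviation / full scale) * 100%.
Linearity = (1.26 / 515) * 100
Linearity = 0.245 %FS

0.245 %FS


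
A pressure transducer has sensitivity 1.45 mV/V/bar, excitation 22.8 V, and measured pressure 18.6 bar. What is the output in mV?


Output = sensitivity * Vex * P.
Vout = 1.45 * 22.8 * 18.6
Vout = 33.06 * 18.6
Vout = 614.92 mV

614.92 mV


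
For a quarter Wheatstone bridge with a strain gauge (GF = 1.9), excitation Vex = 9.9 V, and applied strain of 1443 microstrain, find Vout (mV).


Quarter bridge output: Vout = (GF * epsilon * Vex) / 4.
Vout = (1.9 * 1443e-6 * 9.9) / 4
Vout = 0.02714283 / 4 V
Vout = 0.00678571 V = 6.7857 mV

6.7857 mV


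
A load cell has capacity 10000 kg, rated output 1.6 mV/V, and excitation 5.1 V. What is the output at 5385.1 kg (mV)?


Vout = rated_output * Vex * (load / capacity).
Vout = 1.6 * 5.1 * (5385.1 / 10000)
Vout = 1.6 * 5.1 * 0.53851
Vout = 4.394 mV

4.394 mV


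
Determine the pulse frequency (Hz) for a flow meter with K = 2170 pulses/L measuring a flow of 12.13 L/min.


Frequency = K * Q / 60 (converting L/min to L/s).
f = 2170 * 12.13 / 60
f = 26322.1 / 60
f = 438.7 Hz

438.7 Hz


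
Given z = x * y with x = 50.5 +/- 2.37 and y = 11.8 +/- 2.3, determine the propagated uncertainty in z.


For a product z = x*y, the relative uncertainty is:
uz/z = sqrt((ux/x)^2 + (uy/y)^2)
Relative uncertainties: ux/x = 2.37/50.5 = 0.046931
uy/y = 2.3/11.8 = 0.194915
z = 50.5 * 11.8 = 595.9
uz = 595.9 * sqrt(0.046931^2 + 0.194915^2) = 119.469

119.469


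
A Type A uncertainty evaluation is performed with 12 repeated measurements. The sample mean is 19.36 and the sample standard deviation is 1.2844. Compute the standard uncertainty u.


The standard uncertainty for Type A evaluation is u = s / sqrt(n).
u = 1.2844 / sqrt(12)
u = 1.2844 / 3.4641
u = 0.3708

0.3708


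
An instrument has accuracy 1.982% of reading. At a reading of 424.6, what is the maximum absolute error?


Absolute error = (accuracy% / 100) * reading.
Error = (1.982 / 100) * 424.6
Error = 0.01982 * 424.6
Error = 8.4156

8.4156


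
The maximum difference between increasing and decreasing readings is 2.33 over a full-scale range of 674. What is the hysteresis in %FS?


Hysteresis = (max difference / full scale) * 100%.
H = (2.33 / 674) * 100
H = 0.346 %FS

0.346 %FS


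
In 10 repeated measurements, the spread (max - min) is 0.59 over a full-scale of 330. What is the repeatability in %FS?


Repeatability = (spread / full scale) * 100%.
R = (0.59 / 330) * 100
R = 0.179 %FS

0.179 %FS


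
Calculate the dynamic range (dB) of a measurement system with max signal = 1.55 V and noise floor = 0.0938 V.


Dynamic range = 20 * log10(Vmax / Vnoise).
DR = 20 * log10(1.55 / 0.0938)
DR = 20 * log10(16.52)
DR = 24.36 dB

24.36 dB


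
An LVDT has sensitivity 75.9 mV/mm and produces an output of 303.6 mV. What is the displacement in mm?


Displacement = Vout / sensitivity.
d = 303.6 / 75.9
d = 4.0 mm

4.0 mm


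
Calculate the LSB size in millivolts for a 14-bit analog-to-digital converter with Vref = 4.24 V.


The resolution (LSB) of an ADC is Vref / 2^n.
LSB = 4.24 / 2^14
LSB = 4.24 / 16384
LSB = 0.00025879 V = 0.25878906 mV

0.25878906 mV


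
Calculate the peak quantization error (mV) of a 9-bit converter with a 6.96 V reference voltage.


The maximum quantization error is +/- LSB/2.
LSB = Vref / 2^n = 6.96 / 512 = 0.01359375 V
Max error = LSB / 2 = 0.01359375 / 2 = 0.00679687 V
Max error = 6.7969 mV

6.7969 mV


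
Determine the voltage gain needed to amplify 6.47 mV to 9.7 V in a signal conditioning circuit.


Gain = Vout / Vin (converting to same units).
G = 9.7 V / 6.47 mV
G = 9700.0 mV / 6.47 mV
G = 1499.23

1499.23


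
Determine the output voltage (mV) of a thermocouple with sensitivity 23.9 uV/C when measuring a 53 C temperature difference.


The thermocouple output V = sensitivity * dT.
V = 23.9 uV/C * 53 C
V = 1266.7 uV
V = 1.267 mV

1.267 mV


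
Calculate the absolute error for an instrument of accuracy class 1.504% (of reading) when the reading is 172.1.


Absolute error = (accuracy% / 100) * reading.
Error = (1.504 / 100) * 172.1
Error = 0.01504 * 172.1
Error = 2.5884

2.5884


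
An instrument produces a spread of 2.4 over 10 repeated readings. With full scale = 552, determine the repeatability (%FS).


Repeatability = (spread / full scale) * 100%.
R = (2.4 / 552) * 100
R = 0.435 %FS

0.435 %FS


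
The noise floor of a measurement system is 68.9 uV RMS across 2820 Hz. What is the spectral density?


Noise spectral density = Vrms / sqrt(BW).
NSD = 68.9 / sqrt(2820)
NSD = 68.9 / 53.1037
NSD = 1.2975 uV/sqrt(Hz)

1.2975 uV/sqrt(Hz)


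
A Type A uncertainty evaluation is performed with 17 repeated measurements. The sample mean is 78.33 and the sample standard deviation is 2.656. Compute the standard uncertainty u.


The standard uncertainty for Type A evaluation is u = s / sqrt(n).
u = 2.656 / sqrt(17)
u = 2.656 / 4.1231
u = 0.6442

0.6442


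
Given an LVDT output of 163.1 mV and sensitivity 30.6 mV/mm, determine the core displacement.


Displacement = Vout / sensitivity.
d = 163.1 / 30.6
d = 5.33 mm

5.33 mm


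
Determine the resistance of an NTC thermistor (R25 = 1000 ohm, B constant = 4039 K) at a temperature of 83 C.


NTC thermistor equation: Rt = R25 * exp(B * (1/T - 1/T25)).
T in Kelvin: 356.15 K, T25 = 298.15 K
1/T - 1/T25 = 1/356.15 - 1/298.15 = -0.00054621
B * (1/T - 1/T25) = 4039 * -0.00054621 = -2.2061
Rt = 1000 * exp(-2.2061) = 110.1 ohm

110.1 ohm


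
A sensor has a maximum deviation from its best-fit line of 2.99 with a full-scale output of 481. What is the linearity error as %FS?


Linearity error = (max deviation / full scale) * 100%.
Linearity = (2.99 / 481) * 100
Linearity = 0.622 %FS

0.622 %FS


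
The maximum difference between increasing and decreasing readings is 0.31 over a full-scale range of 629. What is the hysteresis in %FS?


Hysteresis = (max difference / full scale) * 100%.
H = (0.31 / 629) * 100
H = 0.049 %FS

0.049 %FS


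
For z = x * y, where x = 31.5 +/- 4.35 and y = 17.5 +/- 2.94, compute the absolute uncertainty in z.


For a product z = x*y, the relative uncertainty is:
uz/z = sqrt((ux/x)^2 + (uy/y)^2)
Relative uncertainties: ux/x = 4.35/31.5 = 0.138095
uy/y = 2.94/17.5 = 0.168
z = 31.5 * 17.5 = 551.2
uz = 551.2 * sqrt(0.138095^2 + 0.168^2) = 119.882

119.882


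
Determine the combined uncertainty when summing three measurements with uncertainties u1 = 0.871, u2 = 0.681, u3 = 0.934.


For a sum of independent quantities, uc = sqrt(u1^2 + u2^2 + u3^2).
uc = sqrt(0.871^2 + 0.681^2 + 0.934^2)
uc = sqrt(0.758641 + 0.463761 + 0.872356)
uc = 1.4473

1.4473


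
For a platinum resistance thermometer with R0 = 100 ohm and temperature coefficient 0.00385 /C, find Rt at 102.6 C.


The RTD equation: Rt = R0 * (1 + alpha * T).
Rt = 100 * (1 + 0.00385 * 102.6)
Rt = 100 * (1 + 0.39501)
Rt = 100 * 1.39501
Rt = 139.501 ohm

139.501 ohm


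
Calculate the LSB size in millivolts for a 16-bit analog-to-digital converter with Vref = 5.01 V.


The resolution (LSB) of an ADC is Vref / 2^n.
LSB = 5.01 / 2^16
LSB = 5.01 / 65536
LSB = 7.645e-05 V = 0.07644653 mV

0.07644653 mV


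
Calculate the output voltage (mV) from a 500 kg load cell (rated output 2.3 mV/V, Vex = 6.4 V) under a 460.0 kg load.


Vout = rated_output * Vex * (load / capacity).
Vout = 2.3 * 6.4 * (460.0 / 500)
Vout = 2.3 * 6.4 * 0.92
Vout = 13.542 mV

13.542 mV


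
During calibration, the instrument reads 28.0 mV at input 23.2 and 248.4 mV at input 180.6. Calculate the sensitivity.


Sensitivity = (y2 - y1) / (x2 - x1).
S = (248.4 - 28.0) / (180.6 - 23.2)
S = 220.4 / 157.4
S = 1.4003 mV/unit

1.4003 mV/unit


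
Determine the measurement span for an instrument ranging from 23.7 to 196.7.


Span = upper range - lower range.
Span = 196.7 - (23.7)
Span = 173.0

173.0


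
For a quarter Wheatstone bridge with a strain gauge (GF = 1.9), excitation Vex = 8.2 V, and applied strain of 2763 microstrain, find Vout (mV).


Quarter bridge output: Vout = (GF * epsilon * Vex) / 4.
Vout = (1.9 * 2763e-6 * 8.2) / 4
Vout = 0.04304754 / 4 V
Vout = 0.01076188 V = 10.7619 mV

10.7619 mV


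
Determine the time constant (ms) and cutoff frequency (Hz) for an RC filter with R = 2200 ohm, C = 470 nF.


Time constant: tau = R * C.
tau = 2200 * 4.70e-07 = 0.001034 s
tau = 1.034 ms
Cutoff frequency: fc = 1 / (2*pi*R*C).
fc = 1 / (2*pi*0.001034) = 153.92 Hz

tau = 1.034 ms, fc = 153.92 Hz


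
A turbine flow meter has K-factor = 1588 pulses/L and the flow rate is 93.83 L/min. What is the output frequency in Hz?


Frequency = K * Q / 60 (converting L/min to L/s).
f = 1588 * 93.83 / 60
f = 149002.04 / 60
f = 2483.37 Hz

2483.37 Hz


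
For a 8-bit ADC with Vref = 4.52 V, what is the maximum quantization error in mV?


The maximum quantization error is +/- LSB/2.
LSB = Vref / 2^n = 4.52 / 256 = 0.01765625 V
Max error = LSB / 2 = 0.01765625 / 2 = 0.00882812 V
Max error = 8.8281 mV

8.8281 mV


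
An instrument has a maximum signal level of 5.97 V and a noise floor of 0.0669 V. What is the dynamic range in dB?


Dynamic range = 20 * log10(Vmax / Vnoise).
DR = 20 * log10(5.97 / 0.0669)
DR = 20 * log10(89.24)
DR = 39.01 dB

39.01 dB


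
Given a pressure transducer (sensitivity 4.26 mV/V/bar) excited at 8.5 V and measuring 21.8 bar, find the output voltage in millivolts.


Output = sensitivity * Vex * P.
Vout = 4.26 * 8.5 * 21.8
Vout = 36.21 * 21.8
Vout = 789.38 mV

789.38 mV


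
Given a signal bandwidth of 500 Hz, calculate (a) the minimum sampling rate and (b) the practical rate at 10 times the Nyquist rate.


By Nyquist theorem, fs_min = 2 * fmax.
fs_min = 2 * 500 = 1000 Hz
Practical rate = 10 * fs_min = 10 * 1000 = 10000 Hz

fs_min = 1000 Hz, fs_practical = 10000 Hz


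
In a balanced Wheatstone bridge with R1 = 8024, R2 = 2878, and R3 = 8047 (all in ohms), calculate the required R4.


At balance: R1*R4 = R2*R3, so R4 = R2*R3/R1.
R4 = 2878 * 8047 / 8024
R4 = 23159266 / 8024
R4 = 2886.25 ohm

2886.25 ohm


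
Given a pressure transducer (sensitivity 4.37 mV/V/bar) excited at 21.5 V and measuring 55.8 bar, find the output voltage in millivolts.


Output = sensitivity * Vex * P.
Vout = 4.37 * 21.5 * 55.8
Vout = 93.955 * 55.8
Vout = 5242.69 mV

5242.69 mV


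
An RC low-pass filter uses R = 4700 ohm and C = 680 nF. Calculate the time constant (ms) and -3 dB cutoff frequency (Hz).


Time constant: tau = R * C.
tau = 4700 * 6.80e-07 = 0.003196 s
tau = 3.196 ms
Cutoff frequency: fc = 1 / (2*pi*R*C).
fc = 1 / (2*pi*0.003196) = 49.8 Hz

tau = 3.196 ms, fc = 49.8 Hz


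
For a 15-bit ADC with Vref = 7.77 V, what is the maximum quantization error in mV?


The maximum quantization error is +/- LSB/2.
LSB = Vref / 2^n = 7.77 / 32768 = 0.00023712 V
Max error = LSB / 2 = 0.00023712 / 2 = 0.00011856 V
Max error = 0.1186 mV

0.1186 mV
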